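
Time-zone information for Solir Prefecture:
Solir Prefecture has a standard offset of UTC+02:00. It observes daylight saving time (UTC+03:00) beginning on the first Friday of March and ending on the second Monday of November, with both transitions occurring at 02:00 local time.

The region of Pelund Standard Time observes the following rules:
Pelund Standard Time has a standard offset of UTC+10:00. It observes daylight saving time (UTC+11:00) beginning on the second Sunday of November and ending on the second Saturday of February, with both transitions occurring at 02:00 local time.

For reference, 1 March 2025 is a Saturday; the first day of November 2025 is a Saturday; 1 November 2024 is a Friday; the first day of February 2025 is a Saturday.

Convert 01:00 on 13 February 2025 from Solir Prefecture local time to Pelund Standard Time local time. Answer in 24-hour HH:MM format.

1 March 2025 is a Saturday, so the first Friday is March 7.
1 November 2025 is a Saturday, so the first Monday is November 3 and the second is November 10.
13 February 2025 is outside the daylight-saving period (7 March – 10 November), so Solir Prefecture is on standard time, UTC+02:00.
01:00 Solir Prefecture − 2h = 23:00 UTC (rolling into the previous day, 12 February 2025).
1 November 2024 is a Friday, so the first Sunday is November 3 and the second is November 10.
1 February 2025 is a Saturday, so the first Saturday is February 1 and the second is February 8.
At the standard offset (UTC+10:00), 23:00 UTC + 10h = 09:00 Pelund Standard Time standard time (rolling into the next day, 13 February 2025).
The standard-time date in Pelund Standard Time, 13 February 2025, is outside the daylight-saving period (10 November 2024 – 8 February 2025), so Pelund Standard Time is on standard time, UTC+10:00.
23:00 UTC + 10h = 09:00 Pelund Standard Time (rolling into the next day, 13 February 2025).

09:00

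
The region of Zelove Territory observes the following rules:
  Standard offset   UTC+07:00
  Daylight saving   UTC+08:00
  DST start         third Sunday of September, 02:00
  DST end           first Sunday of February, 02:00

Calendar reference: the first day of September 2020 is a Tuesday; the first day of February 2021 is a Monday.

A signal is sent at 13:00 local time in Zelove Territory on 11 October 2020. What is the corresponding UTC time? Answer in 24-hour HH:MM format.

05:00

1 September 2020 is a Tuesday, so the first Sunday is September 6 and the third is September 20.
1 February 2021 is a Monday, so the first Sunday is February 7.
11 October 2020 falls between 20 September 2020 and 7 February 2021, so daylight saving is in effect and Zelove Territory is at UTC+08:00.
13:00 local − 8h = 05:00 UTC.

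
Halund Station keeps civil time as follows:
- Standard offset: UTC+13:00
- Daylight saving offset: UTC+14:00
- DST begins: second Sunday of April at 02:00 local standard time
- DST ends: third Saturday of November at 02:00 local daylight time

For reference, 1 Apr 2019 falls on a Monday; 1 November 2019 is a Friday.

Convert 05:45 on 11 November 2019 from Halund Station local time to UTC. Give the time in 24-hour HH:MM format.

1 April 2019 is a Monday, so the first Sunday is April 7 and the second is April 14.
1 November 2019 is a Friday, so the first Saturday is November 2 and the third is November 16.
11 November 2019 lies within the daylight-saving period (14 April – 16 November), so Halund Station is on daylight time, UTC+14:00.
05:45 local − 14h = 15:45 UTC (rolling into the previous day, 10 November 2019).

15:45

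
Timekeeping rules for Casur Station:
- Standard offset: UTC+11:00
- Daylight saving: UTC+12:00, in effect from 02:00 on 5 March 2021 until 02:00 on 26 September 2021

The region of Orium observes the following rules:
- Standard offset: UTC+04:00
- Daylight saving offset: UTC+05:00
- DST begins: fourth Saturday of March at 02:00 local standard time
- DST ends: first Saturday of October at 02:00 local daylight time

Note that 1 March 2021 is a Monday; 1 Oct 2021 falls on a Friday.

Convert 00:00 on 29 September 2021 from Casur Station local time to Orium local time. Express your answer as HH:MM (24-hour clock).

18:00

29 September 2021 does not fall between 5 March and 26 September, so daylight saving is not in effect and Casur Station is at UTC+11:00.
00:00 Casur Station − 11h = 13:00 UTC (rolling into the previous day, 28 September 2021).
1 March 2021 is a Monday, so the first Saturday is March 6 and the fourth is March 27.
1 October 2021 is a Friday, so the first Saturday is October 2.
At the standard offset (UTC+04:00), 13:00 UTC + 4h = 17:00 Orium standard time.
Daylight saving runs 27 March – 2 October; the standard-time date in Orium, 28 September 2021, is inside that window, so Orium is at UTC+05:00.
13:00 UTC + 5h = 18:00 Orium.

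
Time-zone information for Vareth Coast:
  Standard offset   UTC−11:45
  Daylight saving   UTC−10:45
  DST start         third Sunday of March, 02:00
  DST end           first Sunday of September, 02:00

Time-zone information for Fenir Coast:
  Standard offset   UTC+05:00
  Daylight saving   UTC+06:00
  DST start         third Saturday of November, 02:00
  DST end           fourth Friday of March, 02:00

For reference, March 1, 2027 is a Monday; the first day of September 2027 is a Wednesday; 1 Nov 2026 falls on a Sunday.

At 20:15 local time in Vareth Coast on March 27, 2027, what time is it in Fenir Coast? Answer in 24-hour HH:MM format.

12:00

1 March 2027 is a Monday, so the first Sunday is March 7 and the third is March 21.
1 September 2027 is a Wednesday, so the first Sunday is September 5.
March 27, 2027 lies within the daylight-saving period (21 March – 5 September), so Vareth Coast is on daylight time, UTC−10:45.
20:15 Vareth Coast + 10h45m = 07:00 UTC (rolling into the next day, 28 March 2027).
1 November 2026 is a Sunday, so the first Saturday is November 7 and the third is November 21.
1 March 2027 is a Monday, so the first Friday is March 5 and the fourth is March 26.
At the standard offset (UTC+05:00), 07:00 UTC + 5h = 12:00 Fenir Coast standard time.
Daylight saving runs 21 November 2026 – 26 March 2027; the standard-time date in Fenir Coast, March 28, 2027, is outside that window, so Fenir Coast is on standard time at UTC+05:00.
07:00 UTC + 5h = 12:00 Fenir Coast.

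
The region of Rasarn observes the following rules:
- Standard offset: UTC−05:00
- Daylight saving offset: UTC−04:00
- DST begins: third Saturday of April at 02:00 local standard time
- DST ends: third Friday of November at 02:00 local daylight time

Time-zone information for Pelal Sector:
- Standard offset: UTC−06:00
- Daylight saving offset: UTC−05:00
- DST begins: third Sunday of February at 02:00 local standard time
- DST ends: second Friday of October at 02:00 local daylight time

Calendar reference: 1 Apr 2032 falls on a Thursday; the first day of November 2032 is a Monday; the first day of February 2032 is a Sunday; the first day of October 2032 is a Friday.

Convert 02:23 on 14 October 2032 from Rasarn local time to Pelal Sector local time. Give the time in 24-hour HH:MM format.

00:23

1 April 2032 is a Thursday, so the first Saturday is April 3 and the third is April 17.
1 November 2032 is a Monday, so the first Friday is November 5 and the third is November 19.
14 October 2032 falls between 17 April and 19 November, so daylight saving is in effect and Rasarn is at UTC−04:00.
02:23 Rasarn + 4h = 06:23 UTC.
1 February 2032 is a Sunday, so the first Sunday is February 1 and the third is February 15.
1 October 2032 is a Friday, so the first Friday is October 1 and the second is October 8.
At the standard offset (UTC−06:00), 06:23 UTC − 6h = 00:23 Pelal Sector standard time.
Daylight saving runs 15 February – 8 October; the standard-time date in Pelal Sector, 14 October 2032, is outside that window, so Pelal Sector is on standard time at UTC−06:00.
06:23 UTC − 6h = 00:23 Pelal Sector.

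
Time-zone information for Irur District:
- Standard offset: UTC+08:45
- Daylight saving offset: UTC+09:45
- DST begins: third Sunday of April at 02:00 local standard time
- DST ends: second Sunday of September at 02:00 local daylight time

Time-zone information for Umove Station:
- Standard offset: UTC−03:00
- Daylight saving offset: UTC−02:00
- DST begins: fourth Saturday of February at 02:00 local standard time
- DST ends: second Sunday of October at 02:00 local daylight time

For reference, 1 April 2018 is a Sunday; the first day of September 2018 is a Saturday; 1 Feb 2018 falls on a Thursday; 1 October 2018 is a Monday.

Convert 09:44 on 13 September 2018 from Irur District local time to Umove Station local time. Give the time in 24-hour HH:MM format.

22:59

1 April 2018 is a Sunday, so the first Sunday is April 1 and the third is April 15.
1 September 2018 is a Saturday, so the first Sunday is September 2 and the second is September 9.
13 September 2018 does not fall between 15 April and 9 September, so daylight saving is not in effect and Irur District is at UTC+08:45.
09:44 Irur District − 8h45m = 00:59 UTC.
1 February 2018 is a Thursday, so the first Saturday is February 3 and the fourth is February 24.
1 October 2018 is a Monday, so the first Sunday is October 7 and the second is October 14.
At the standard offset (UTC−03:00), 00:59 UTC − 3h = 21:59 Umove Station standard time (rolling into the previous day, 12 September 2018).
Daylight saving runs 24 February – 14 October; the standard-time date in Umove Station, 12 September 2018, is inside that window, so Umove Station is at UTC−02:00.
00:59 UTC − 2h = 22:59 Umove Station (rolling into the previous day, 12 September 2018).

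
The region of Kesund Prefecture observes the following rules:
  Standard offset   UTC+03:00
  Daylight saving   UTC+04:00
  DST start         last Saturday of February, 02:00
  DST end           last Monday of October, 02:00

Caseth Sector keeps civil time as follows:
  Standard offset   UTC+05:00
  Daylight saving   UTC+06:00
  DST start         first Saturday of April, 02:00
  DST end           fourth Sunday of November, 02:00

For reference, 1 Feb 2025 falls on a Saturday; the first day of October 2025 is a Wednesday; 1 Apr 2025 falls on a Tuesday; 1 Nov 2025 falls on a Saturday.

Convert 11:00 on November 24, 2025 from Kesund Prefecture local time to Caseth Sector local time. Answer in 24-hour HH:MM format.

1 February 2025 is a Saturday, so Saturdays fall on 1, 8, 15, 22; the last is February 22.
1 October 2025 is a Wednesday, so Mondays fall on 6, 13, 20, 27; the last is October 27.
Daylight saving runs 22 February – 27 October; November 24, 2025 is outside that window, so Kesund Prefecture is on standard time at UTC+03:00.
11:00 Kesund Prefecture − 3h = 08:00 UTC.
1 April 2025 is a Tuesday, so the first Saturday is April 5.
1 November 2025 is a Saturday, so the first Sunday is November 2 and the fourth is November 23.
At the standard offset (UTC+05:00), 08:00 UTC + 5h = 13:00 Caseth Sector standard time.
The standard-time date in Caseth Sector, November 24, 2025, is outside the daylight-saving period (5 April – 23 November), so Caseth Sector is on standard time, UTC+05:00.
08:00 UTC + 5h = 13:00 Caseth Sector.

13:00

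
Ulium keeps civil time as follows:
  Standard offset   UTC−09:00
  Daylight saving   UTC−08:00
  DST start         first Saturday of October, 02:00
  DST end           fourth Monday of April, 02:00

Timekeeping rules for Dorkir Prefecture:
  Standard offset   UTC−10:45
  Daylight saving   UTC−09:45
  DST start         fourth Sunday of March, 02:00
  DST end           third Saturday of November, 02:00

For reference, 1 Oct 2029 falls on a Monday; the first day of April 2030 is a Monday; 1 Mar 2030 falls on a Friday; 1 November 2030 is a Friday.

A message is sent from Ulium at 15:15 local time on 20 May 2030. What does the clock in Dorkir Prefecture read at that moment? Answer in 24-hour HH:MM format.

1 October 2029 is a Monday, so the first Saturday is October 6.
1 April 2030 is a Monday, so the first Monday is April 1 and the fourth is April 22.
20 May 2030 is outside the daylight-saving period (6 October 2029 – 22 April 2030), so Ulium is on standard time, UTC−09:00.
15:15 Ulium + 9h = 00:15 UTC (rolling into the next day, 21 May 2030).
1 March 2030 is a Friday, so the first Sunday is March 3 and the fourth is March 24.
1 November 2030 is a Friday, so the first Saturday is November 2 and the third is November 16.
At the standard offset (UTC−10:45), 00:15 UTC − 10h45m = 13:30 Dorkir Prefecture standard time (rolling into the previous day, 20 May 2030).
The standard-time date in Dorkir Prefecture, 20 May 2030, lies within the daylight-saving period (24 March – 16 November), so Dorkir Prefecture is on daylight time, UTC−09:45.
00:15 UTC − 9h45m = 14:30 Dorkir Prefecture (rolling into the previous day, 20 May 2030).

14:30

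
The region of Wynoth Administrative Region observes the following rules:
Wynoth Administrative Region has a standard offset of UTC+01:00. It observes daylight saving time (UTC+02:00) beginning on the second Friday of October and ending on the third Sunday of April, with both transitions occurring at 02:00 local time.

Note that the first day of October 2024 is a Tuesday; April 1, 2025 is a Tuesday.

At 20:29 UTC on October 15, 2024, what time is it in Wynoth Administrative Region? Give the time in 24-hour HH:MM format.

22:29

1 October 2024 is a Tuesday, so the first Friday is October 4 and the second is October 11.
1 April 2025 is a Tuesday, so the first Sunday is April 6 and the third is April 20.
At the standard offset (UTC+01:00), 20:29 UTC + 1h = 21:29 Wynoth Administrative Region standard time.
The standard-time date in Wynoth Administrative Region, October 15, 2024, lies within the daylight-saving period (11 October 2024 – 20 April 2025), so Wynoth Administrative Region is on daylight time, UTC+02:00.
20:29 UTC + 2h = 22:29 local.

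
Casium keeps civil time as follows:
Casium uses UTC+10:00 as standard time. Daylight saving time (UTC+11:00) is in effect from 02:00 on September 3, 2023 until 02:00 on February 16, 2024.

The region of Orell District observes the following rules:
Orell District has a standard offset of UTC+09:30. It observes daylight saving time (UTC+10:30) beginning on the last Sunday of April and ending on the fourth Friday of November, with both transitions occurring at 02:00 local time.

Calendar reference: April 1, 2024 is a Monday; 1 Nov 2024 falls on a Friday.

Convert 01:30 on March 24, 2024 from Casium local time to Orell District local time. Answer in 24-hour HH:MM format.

01:00

March 24, 2024 does not fall between 3 September 2023 and 16 February 2024, so daylight saving is not in effect and Casium is at UTC+10:00.
01:30 Casium − 10h = 15:30 UTC (rolling into the previous day, 23 March 2024).
1 April 2024 is a Monday, so Sundays fall on 7, 14, 21, 28; the last is April 28.
1 November 2024 is a Friday, so the first Friday is November 1 and the fourth is November 22.
At the standard offset (UTC+09:30), 15:30 UTC + 9h30m = 01:00 Orell District standard time (rolling into the next day, 24 March 2024).
The standard-time date in Orell District, March 24, 2024, is outside the daylight-saving period (28 April – 22 November), so Orell District is on standard time, UTC+09:30.
15:30 UTC + 9h30m = 01:00 Orell District (rolling into the next day, 24 March 2024).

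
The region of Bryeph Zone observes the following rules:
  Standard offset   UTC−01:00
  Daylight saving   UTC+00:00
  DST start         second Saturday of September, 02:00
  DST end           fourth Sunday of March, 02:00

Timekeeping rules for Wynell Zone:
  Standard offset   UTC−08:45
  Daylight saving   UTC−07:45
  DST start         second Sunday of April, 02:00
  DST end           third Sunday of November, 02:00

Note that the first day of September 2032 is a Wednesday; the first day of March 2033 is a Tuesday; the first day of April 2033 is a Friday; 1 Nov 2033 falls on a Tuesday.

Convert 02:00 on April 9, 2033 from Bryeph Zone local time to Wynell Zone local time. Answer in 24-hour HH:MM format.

1 September 2032 is a Wednesday, so the first Saturday is September 4 and the second is September 11.
1 March 2033 is a Tuesday, so the first Sunday is March 6 and the fourth is March 27.
Daylight saving runs 11 September 2032 – 27 March 2033; April 9, 2033 is outside that window, so Bryeph Zone is on standard time at UTC−01:00.
02:00 Bryeph Zone + 1h = 03:00 UTC.
1 April 2033 is a Friday, so the first Sunday is April 3 and the second is April 10.
1 November 2033 is a Tuesday, so the first Sunday is November 6 and the third is November 20.
At the standard offset (UTC−08:45), 03:00 UTC − 8h45m = 18:15 Wynell Zone standard time (rolling into the previous day, 8 April 2033).
The standard-time date in Wynell Zone, April 8, 2033, does not fall between 10 April and 20 November, so daylight saving is not in effect and Wynell Zone is at UTC−08:45.
03:00 UTC − 8h45m = 18:15 Wynell Zone (rolling into the previous day, 8 April 2033).

18:15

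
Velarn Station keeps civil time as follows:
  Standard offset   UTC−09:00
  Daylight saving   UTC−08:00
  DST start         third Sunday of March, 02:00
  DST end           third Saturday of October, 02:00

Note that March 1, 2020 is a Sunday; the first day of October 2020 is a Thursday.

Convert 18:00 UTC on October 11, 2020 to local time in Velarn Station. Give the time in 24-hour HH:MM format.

10:00

1 March 2020 is a Sunday, so the first Sunday is March 1 and the third is March 15.
1 October 2020 is a Thursday, so the first Saturday is October 3 and the third is October 17.
At the standard offset (UTC−09:00), 18:00 UTC − 9h = 09:00 Velarn Station standard time.
The standard-time date in Velarn Station, October 11, 2020, falls between 15 March and 17 October, so daylight saving is in effect and Velarn Station is at UTC−08:00.
18:00 UTC − 8h = 10:00 local.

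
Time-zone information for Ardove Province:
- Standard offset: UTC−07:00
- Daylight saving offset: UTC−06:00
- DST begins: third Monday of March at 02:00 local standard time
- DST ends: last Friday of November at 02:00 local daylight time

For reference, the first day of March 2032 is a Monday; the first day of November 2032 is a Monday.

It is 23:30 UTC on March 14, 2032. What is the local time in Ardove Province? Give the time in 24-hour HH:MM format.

1 March 2032 is a Monday, so the first Monday is March 1 and the third is March 15.
1 November 2032 is a Monday, so Fridays fall on 5, 12, 19, 26; the last is November 26.
At the standard offset (UTC−07:00), 23:30 UTC − 7h = 16:30 Ardove Province standard time.
The standard-time date in Ardove Province, March 14, 2032, is outside the daylight-saving period (15 March – 26 November), so Ardove Province is on standard time, UTC−07:00.
23:30 UTC − 7h = 16:30 local.

16:30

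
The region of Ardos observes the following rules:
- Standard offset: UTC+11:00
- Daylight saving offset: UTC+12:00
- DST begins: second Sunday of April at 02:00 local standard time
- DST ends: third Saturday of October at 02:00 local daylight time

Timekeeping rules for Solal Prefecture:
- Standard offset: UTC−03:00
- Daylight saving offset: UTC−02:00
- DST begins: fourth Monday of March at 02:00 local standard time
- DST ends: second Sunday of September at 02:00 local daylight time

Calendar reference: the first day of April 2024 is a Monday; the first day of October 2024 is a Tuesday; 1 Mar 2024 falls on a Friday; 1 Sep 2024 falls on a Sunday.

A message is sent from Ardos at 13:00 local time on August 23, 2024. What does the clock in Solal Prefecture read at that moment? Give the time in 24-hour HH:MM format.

23:00

1 April 2024 is a Monday, so the first Sunday is April 7 and the second is April 14.
1 October 2024 is a Tuesday, so the first Saturday is October 5 and the third is October 19.
August 23, 2024 falls between 14 April and 19 October, so daylight saving is in effect and Ardos is at UTC+12:00.
13:00 Ardos − 12h = 01:00 UTC.
1 March 2024 is a Friday, so the first Monday is March 4 and the fourth is March 25.
1 September 2024 is a Sunday, so the first Sunday is September 1 and the second is September 8.
At the standard offset (UTC−03:00), 01:00 UTC − 3h = 22:00 Solal Prefecture standard time (rolling into the previous day, 22 August 2024).
The standard-time date in Solal Prefecture, August 22, 2024, lies within the daylight-saving period (25 March – 8 September), so Solal Prefecture is on daylight time, UTC−02:00.
01:00 UTC − 2h = 23:00 Solal Prefecture (rolling into the previous day, 22 August 2024).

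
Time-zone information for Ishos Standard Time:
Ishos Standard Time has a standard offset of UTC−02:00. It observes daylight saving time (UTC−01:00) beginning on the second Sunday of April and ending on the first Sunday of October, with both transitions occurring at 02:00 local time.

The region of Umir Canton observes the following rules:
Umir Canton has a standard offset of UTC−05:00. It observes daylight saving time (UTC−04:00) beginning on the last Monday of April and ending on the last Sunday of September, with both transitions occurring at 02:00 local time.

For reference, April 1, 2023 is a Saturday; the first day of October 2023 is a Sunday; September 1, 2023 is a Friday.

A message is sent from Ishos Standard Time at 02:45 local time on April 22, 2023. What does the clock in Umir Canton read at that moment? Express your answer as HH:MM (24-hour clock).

22:45

1 April 2023 is a Saturday, so the first Sunday is April 2 and the second is April 9.
1 October 2023 is a Sunday, so the first Sunday is October 1.
April 22, 2023 lies within the daylight-saving period (9 April – 1 October), so Ishos Standard Time is on daylight time, UTC−01:00.
02:45 Ishos Standard Time + 1h = 03:45 UTC.
1 April 2023 is a Saturday, so Mondays fall on 3, 10, 17, 24; the last is April 24.
1 September 2023 is a Friday, so Sundays fall on 3, 10, 17, 24; the last is September 24.
At the standard offset (UTC−05:00), 03:45 UTC − 5h = 22:45 Umir Canton standard time (rolling into the previous day, 21 April 2023).
Daylight saving runs 24 April – 24 September; the standard-time date in Umir Canton, April 21, 2023, is outside that window, so Umir Canton is on standard time at UTC−05:00.
03:45 UTC − 5h = 22:45 Umir Canton (rolling into the previous day, 21 April 2023).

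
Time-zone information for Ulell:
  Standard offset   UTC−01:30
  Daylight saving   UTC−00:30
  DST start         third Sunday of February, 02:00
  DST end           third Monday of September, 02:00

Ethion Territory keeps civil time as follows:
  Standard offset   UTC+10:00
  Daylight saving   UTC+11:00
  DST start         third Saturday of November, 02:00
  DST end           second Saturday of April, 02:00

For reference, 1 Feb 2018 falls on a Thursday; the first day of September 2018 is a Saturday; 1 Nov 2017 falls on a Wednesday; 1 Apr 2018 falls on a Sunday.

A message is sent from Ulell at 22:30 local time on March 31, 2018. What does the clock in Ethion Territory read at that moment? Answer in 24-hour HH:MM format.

1 February 2018 is a Thursday, so the first Sunday is February 4 and the third is February 18.
1 September 2018 is a Saturday, so the first Monday is September 3 and the third is September 17.
Daylight saving runs 18 February – 17 September; March 31, 2018 is inside that window, so Ulell is at UTC−00:30.
22:30 Ulell + 0h30m = 23:00 UTC.
1 November 2017 is a Wednesday, so the first Saturday is November 4 and the third is November 18.
1 April 2018 is a Sunday, so the first Saturday is April 7 and the second is April 14.
At the standard offset (UTC+10:00), 23:00 UTC + 10h = 09:00 Ethion Territory standard time (rolling into the next day, 1 April 2018).
Daylight saving runs 18 November 2017 – 14 April 2018; the standard-time date in Ethion Territory, April 1, 2018, is inside that window, so Ethion Territory is at UTC+11:00.
23:00 UTC + 11h = 10:00 Ethion Territory (rolling into the next day, 1 April 2018).

10:00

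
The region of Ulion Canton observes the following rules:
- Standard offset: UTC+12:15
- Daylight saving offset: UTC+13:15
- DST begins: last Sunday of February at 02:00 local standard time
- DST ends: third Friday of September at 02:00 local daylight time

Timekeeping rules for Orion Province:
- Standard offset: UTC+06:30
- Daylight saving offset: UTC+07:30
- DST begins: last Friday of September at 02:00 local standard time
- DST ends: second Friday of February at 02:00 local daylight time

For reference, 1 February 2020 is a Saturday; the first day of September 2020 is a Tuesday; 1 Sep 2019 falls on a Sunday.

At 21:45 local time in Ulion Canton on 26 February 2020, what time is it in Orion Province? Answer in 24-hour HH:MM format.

1 February 2020 is a Saturday, so Sundays fall on 2, 9, 16, 23; the last is February 23.
1 September 2020 is a Tuesday, so the first Friday is September 4 and the third is September 18.
26 February 2020 falls between 23 February and 18 September, so daylight saving is in effect and Ulion Canton is at UTC+13:15.
21:45 Ulion Canton − 13h15m = 08:30 UTC.
1 September 2019 is a Sunday, so Fridays fall on 6, 13, 20, 27; the last is September 27.
1 February 2020 is a Saturday, so the first Friday is February 7 and the second is February 14.
At the standard offset (UTC+06:30), 08:30 UTC + 6h30m = 15:00 Orion Province standard time.
Daylight saving runs 27 September 2019 – 14 February 2020; the standard-time date in Orion Province, 26 February 2020, is outside that window, so Orion Province is on standard time at UTC+06:30.
08:30 UTC + 6h30m = 15:00 Orion Province.

15:00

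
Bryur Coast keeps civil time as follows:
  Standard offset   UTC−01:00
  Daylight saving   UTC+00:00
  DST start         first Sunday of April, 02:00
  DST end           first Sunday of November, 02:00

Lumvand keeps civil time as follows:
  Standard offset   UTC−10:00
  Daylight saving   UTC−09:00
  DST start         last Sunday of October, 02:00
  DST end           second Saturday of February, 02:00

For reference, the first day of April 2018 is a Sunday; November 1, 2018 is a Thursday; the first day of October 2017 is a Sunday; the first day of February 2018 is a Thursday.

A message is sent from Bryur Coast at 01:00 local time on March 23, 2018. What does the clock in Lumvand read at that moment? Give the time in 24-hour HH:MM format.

1 April 2018 is a Sunday, so the first Sunday is April 1.
1 November 2018 is a Thursday, so the first Sunday is November 4.
March 23, 2018 is outside the daylight-saving period (1 April – 4 November), so Bryur Coast is on standard time, UTC−01:00.
01:00 Bryur Coast + 1h = 02:00 UTC.
1 October 2017 is a Sunday, so Sundays fall on 1, 8, 15, 22, 29; the last is October 29.
1 February 2018 is a Thursday, so the first Saturday is February 3 and the second is February 10.
At the standard offset (UTC−10:00), 02:00 UTC − 10h = 16:00 Lumvand standard time (rolling into the previous day, 22 March 2018).
Daylight saving runs 29 October 2017 – 10 February 2018; the standard-time date in Lumvand, March 22, 2018, is outside that window, so Lumvand is on standard time at UTC−10:00.
02:00 UTC − 10h = 16:00 Lumvand (rolling into the previous day, 22 March 2018).

16:00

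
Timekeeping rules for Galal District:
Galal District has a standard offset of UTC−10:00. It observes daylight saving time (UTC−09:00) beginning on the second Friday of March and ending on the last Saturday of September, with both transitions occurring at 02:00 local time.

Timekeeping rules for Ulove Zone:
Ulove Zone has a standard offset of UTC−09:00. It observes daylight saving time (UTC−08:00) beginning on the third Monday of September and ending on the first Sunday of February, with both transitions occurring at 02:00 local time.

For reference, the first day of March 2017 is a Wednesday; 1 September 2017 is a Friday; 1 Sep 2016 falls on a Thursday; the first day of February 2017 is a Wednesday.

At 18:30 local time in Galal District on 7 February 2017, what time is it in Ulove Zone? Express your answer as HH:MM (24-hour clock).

19:30

1 March 2017 is a Wednesday, so the first Friday is March 3 and the second is March 10.
1 September 2017 is a Friday, so Saturdays fall on 2, 9, 16, 23, 30; the last is September 30.
7 February 2017 does not fall between 10 March and 30 September, so daylight saving is not in effect and Galal District is at UTC−10:00.
18:30 Galal District + 10h = 04:30 UTC (rolling into the next day, 8 February 2017).
1 September 2016 is a Thursday, so the first Monday is September 5 and the third is September 19.
1 February 2017 is a Wednesday, so the first Sunday is February 5.
At the standard offset (UTC−09:00), 04:30 UTC − 9h = 19:30 Ulove Zone standard time (rolling into the previous day, 7 February 2017).
Daylight saving runs 19 September 2016 – 5 February 2017; the standard-time date in Ulove Zone, 7 February 2017, is outside that window, so Ulove Zone is on standard time at UTC−09:00.
04:30 UTC − 9h = 19:30 Ulove Zone (rolling into the previous day, 7 February 2017).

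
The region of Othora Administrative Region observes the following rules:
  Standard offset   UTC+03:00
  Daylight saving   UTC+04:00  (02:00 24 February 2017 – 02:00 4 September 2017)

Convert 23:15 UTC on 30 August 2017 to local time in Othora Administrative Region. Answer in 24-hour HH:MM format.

03:15

At the standard offset (UTC+03:00), 23:15 UTC + 3h = 02:15 Othora Administrative Region standard time (rolling into the next day, 31 August 2017).
Daylight saving runs 24 February – 4 September; the standard-time date in Othora Administrative Region, 31 August 2017, is inside that window, so Othora Administrative Region is at UTC+04:00.
23:15 UTC + 4h = 03:15 local (rolling into the next day, 31 August 2017).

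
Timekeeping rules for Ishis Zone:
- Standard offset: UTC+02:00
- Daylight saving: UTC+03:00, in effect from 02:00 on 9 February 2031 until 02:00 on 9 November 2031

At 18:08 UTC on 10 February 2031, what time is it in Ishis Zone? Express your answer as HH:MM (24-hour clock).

21:08

At the standard offset (UTC+02:00), 18:08 UTC + 2h = 20:08 Ishis Zone standard time.
The standard-time date in Ishis Zone, 10 February 2031, falls between 9 February and 9 November, so daylight saving is in effect and Ishis Zone is at UTC+03:00.
18:08 UTC + 3h = 21:08 local.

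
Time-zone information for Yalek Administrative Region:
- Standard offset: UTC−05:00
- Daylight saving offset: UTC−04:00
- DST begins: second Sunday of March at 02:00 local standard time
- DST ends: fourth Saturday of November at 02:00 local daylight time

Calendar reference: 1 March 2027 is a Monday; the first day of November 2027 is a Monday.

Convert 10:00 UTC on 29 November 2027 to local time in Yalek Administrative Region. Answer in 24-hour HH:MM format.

1 March 2027 is a Monday, so the first Sunday is March 7 and the second is March 14.
1 November 2027 is a Monday, so the first Saturday is November 6 and the fourth is November 27.
At the standard offset (UTC−05:00), 10:00 UTC − 5h = 05:00 Yalek Administrative Region standard time.
Daylight saving runs 14 March – 27 November; the standard-time date in Yalek Administrative Region, 29 November 2027, is outside that window, so Yalek Administrative Region is on standard time at UTC−05:00.
10:00 UTC − 5h = 05:00 local.

05:00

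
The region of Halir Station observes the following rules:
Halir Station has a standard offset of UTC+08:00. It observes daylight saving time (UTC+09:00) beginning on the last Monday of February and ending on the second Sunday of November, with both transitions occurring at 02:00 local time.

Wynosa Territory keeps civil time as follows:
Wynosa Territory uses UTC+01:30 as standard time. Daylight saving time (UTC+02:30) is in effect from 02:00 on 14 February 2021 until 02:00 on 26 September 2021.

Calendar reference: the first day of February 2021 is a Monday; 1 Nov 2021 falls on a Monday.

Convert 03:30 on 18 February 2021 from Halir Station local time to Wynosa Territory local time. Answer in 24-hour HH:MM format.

22:00

1 February 2021 is a Monday, so Mondays fall on 1, 8, 15, 22; the last is February 22.
1 November 2021 is a Monday, so the first Sunday is November 7 and the second is November 14.
18 February 2021 is outside the daylight-saving period (22 February – 14 November), so Halir Station is on standard time, UTC+08:00.
03:30 Halir Station − 8h = 19:30 UTC (rolling into the previous day, 17 February 2021).
At the standard offset (UTC+01:30), 19:30 UTC + 1h30m = 21:00 Wynosa Territory standard time.
The standard-time date in Wynosa Territory, 17 February 2021, lies within the daylight-saving period (14 February – 26 September), so Wynosa Territory is on daylight time, UTC+02:30.
19:30 UTC + 2h30m = 22:00 Wynosa Territory.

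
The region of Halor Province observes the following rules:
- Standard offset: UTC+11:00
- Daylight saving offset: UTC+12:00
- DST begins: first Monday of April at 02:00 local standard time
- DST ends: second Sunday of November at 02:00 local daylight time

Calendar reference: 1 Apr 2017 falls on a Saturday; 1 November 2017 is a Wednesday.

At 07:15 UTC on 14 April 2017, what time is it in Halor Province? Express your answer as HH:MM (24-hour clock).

1 April 2017 is a Saturday, so the first Monday is April 3.
1 November 2017 is a Wednesday, so the first Sunday is November 5 and the second is November 12.
At the standard offset (UTC+11:00), 07:15 UTC + 11h = 18:15 Halor Province standard time.
The standard-time date in Halor Province, 14 April 2017, lies within the daylight-saving period (3 April – 12 November), so Halor Province is on daylight time, UTC+12:00.
07:15 UTC + 12h = 19:15 local.

19:15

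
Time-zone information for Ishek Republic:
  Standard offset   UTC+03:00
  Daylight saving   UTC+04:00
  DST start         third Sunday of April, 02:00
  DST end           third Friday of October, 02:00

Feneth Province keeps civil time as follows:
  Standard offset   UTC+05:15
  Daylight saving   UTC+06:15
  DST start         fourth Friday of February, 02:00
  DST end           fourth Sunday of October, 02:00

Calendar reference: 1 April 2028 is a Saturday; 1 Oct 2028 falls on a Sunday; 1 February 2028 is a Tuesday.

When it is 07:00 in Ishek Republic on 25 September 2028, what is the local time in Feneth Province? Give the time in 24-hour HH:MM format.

09:15

1 April 2028 is a Saturday, so the first Sunday is April 2 and the third is April 16.
1 October 2028 is a Sunday, so the first Friday is October 6 and the third is October 20.
25 September 2028 falls between 16 April and 20 October, so daylight saving is in effect and Ishek Republic is at UTC+04:00.
07:00 Ishek Republic − 4h = 03:00 UTC.
1 February 2028 is a Tuesday, so the first Friday is February 4 and the fourth is February 25.
1 October 2028 is a Sunday, so the first Sunday is October 1 and the fourth is October 22.
At the standard offset (UTC+05:15), 03:00 UTC + 5h15m = 08:15 Feneth Province standard time.
The standard-time date in Feneth Province, 25 September 2028, falls between 25 February and 22 October, so daylight saving is in effect and Feneth Province is at UTC+06:15.
03:00 UTC + 6h15m = 09:15 Feneth Province.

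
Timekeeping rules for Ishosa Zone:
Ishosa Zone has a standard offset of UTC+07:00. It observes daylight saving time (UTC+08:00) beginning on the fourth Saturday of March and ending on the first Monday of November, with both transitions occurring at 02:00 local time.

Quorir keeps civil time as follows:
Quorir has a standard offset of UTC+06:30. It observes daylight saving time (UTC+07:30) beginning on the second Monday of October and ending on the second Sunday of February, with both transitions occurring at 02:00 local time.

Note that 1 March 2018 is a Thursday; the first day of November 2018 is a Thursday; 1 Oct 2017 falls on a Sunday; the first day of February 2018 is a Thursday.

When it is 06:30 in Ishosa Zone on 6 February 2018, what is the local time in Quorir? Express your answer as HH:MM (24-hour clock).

1 March 2018 is a Thursday, so the first Saturday is March 3 and the fourth is March 24.
1 November 2018 is a Thursday, so the first Monday is November 5.
6 February 2018 does not fall between 24 March and 5 November, so daylight saving is not in effect and Ishosa Zone is at UTC+07:00.
06:30 Ishosa Zone − 7h = 23:30 UTC (rolling into the previous day, 5 February 2018).
1 October 2017 is a Sunday, so the first Monday is October 2 and the second is October 9.
1 February 2018 is a Thursday, so the first Sunday is February 4 and the second is February 11.
At the standard offset (UTC+06:30), 23:30 UTC + 6h30m = 06:00 Quorir standard time (rolling into the next day, 6 February 2018).
The standard-time date in Quorir, 6 February 2018, falls between 9 October 2017 and 11 February 2018, so daylight saving is in effect and Quorir is at UTC+07:30.
23:30 UTC + 7h30m = 07:00 Quorir (rolling into the next day, 6 February 2018).

07:00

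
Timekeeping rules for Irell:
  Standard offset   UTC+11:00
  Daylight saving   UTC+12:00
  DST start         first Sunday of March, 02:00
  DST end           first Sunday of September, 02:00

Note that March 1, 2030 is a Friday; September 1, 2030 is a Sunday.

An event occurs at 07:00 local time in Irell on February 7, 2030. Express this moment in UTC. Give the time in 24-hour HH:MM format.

20:00

1 March 2030 is a Friday, so the first Sunday is March 3.
1 September 2030 is a Sunday, so the first Sunday is September 1.
Daylight saving runs 3 March – 1 September; February 7, 2030 is outside that window, so Irell is on standard time at UTC+11:00.
07:00 local − 11h = 20:00 UTC (rolling into the previous day, 6 February 2030).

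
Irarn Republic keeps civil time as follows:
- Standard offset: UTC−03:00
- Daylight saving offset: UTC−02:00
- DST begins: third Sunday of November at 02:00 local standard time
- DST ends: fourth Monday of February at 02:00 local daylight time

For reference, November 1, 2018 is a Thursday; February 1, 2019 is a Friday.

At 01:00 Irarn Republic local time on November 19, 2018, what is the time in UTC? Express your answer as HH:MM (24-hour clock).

03:00

1 November 2018 is a Thursday, so the first Sunday is November 4 and the third is November 18.
1 February 2019 is a Friday, so the first Monday is February 4 and the fourth is February 25.
November 19, 2018 lies within the daylight-saving period (18 November 2018 – 25 February 2019), so Irarn Republic is on daylight time, UTC−02:00.
01:00 local + 2h = 03:00 UTC.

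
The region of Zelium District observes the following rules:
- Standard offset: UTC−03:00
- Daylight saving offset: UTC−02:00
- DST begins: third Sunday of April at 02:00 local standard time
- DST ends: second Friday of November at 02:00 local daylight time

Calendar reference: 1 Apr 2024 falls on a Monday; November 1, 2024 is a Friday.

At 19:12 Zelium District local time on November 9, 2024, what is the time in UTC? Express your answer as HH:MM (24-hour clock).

22:12

1 April 2024 is a Monday, so the first Sunday is April 7 and the third is April 21.
1 November 2024 is a Friday, so the first Friday is November 1 and the second is November 8.
November 9, 2024 is outside the daylight-saving period (21 April – 8 November), so Zelium District is on standard time, UTC−03:00.
19:12 local + 3h = 22:12 UTC.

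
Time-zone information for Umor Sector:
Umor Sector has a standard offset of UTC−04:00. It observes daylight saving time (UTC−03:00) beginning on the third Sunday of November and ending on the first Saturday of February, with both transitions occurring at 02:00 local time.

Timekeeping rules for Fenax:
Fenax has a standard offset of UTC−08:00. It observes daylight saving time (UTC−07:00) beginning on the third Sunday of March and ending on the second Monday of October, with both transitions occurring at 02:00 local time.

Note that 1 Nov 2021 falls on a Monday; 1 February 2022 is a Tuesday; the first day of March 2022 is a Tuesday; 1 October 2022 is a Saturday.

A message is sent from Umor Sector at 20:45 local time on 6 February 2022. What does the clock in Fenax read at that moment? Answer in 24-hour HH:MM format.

1 November 2021 is a Monday, so the first Sunday is November 7 and the third is November 21.
1 February 2022 is a Tuesday, so the first Saturday is February 5.
Daylight saving runs 21 November 2021 – 5 February 2022; 6 February 2022 is outside that window, so Umor Sector is on standard time at UTC−04:00.
20:45 Umor Sector + 4h = 00:45 UTC (rolling into the next day, 7 February 2022).
1 March 2022 is a Tuesday, so the first Sunday is March 6 and the third is March 20.
1 October 2022 is a Saturday, so the first Monday is October 3 and the second is October 10.
At the standard offset (UTC−08:00), 00:45 UTC − 8h = 16:45 Fenax standard time (rolling into the previous day, 6 February 2022).
Daylight saving runs 20 March – 10 October; the standard-time date in Fenax, 6 February 2022, is outside that window, so Fenax is on standard time at UTC−08:00.
00:45 UTC − 8h = 16:45 Fenax (rolling into the previous day, 6 February 2022).

16:45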